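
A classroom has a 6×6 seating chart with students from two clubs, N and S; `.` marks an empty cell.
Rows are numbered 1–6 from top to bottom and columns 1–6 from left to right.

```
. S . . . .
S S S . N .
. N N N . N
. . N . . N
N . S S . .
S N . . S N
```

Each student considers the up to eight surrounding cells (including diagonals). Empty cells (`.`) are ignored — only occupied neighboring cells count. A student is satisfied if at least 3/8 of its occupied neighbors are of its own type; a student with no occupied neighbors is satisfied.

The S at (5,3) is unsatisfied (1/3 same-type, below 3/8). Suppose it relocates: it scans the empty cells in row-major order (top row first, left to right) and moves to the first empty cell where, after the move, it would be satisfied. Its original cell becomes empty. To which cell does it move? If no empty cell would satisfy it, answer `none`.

Vacating (5,3). Empty cells in order:
  (1,1): 3/3 same-type → satisfied — stop here.

(1,1)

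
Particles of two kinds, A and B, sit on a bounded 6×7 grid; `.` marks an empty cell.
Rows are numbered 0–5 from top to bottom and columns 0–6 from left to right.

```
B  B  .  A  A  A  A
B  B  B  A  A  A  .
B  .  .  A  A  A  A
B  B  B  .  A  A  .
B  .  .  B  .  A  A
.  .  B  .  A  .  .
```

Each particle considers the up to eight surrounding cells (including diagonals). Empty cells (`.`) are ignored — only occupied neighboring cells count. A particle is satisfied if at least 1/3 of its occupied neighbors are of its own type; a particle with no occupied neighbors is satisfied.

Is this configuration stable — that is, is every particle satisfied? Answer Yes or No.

Yes

(0,0)B 3/3 satisfied
(0,1)B 4/4 satisfied
(0,3)A 3/4 satisfied
(0,4)A 5/5 satisfied
(0,5)A 4/4 satisfied
(0,6)A 2/2 satisfied
(1,0)B 4/4 satisfied
(1,1)B 5/5 satisfied
(1,2)B 2/5 satisfied
(1,3)A 5/6 satisfied
(1,4)A 8/8 satisfied
(1,5)A 7/7 satisfied
(2,0)B 4/4 satisfied
(2,3)A 4/6 satisfied
(2,4)A 7/7 satisfied
(2,5)A 6/6 satisfied
(2,6)A 3/3 satisfied
(3,0)B 3/3 satisfied
(3,1)B 4/4 satisfied
(3,2)B 2/3 satisfied
(3,4)A 5/6 satisfied
(3,5)A 6/6 satisfied
(4,0)B 2/2 satisfied
(4,3)B 2/4 satisfied
(4,5)A 4/4 satisfied
(4,6)A 2/2 satisfied
(5,2)B 1/1 satisfied
(5,4)A 1/2 satisfied
All meet the threshold, so the configuration is stable.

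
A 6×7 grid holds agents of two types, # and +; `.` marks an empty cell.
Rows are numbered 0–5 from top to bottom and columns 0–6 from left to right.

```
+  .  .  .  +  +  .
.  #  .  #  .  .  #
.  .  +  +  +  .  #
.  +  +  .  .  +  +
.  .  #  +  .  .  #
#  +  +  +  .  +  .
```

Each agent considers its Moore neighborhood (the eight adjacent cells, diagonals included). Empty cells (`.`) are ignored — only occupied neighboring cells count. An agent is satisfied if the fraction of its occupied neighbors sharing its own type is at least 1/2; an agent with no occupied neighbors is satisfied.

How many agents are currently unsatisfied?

10

Row 0: (0,0)+ 0/1 unhappy · (0,4)+ 1/2 ok · (0,5)+ 1/2 ok
Row 1: (1,1)# 0/2 unhappy · (1,3)# 0/4 unhappy · (1,6)# 1/2 ok
Row 2: (2,2)+ 3/5 ok · (2,3)+ 3/4 ok · (2,4)+ 2/3 ok · (2,6)# 1/3 unhappy
Row 3: (3,1)+ 2/3 ok · (3,2)+ 4/5 ok · (3,5)+ 2/4 ok · (3,6)+ 1/3 unhappy
Row 4: (4,2)# 0/6 unhappy · (4,3)+ 3/4 ok · (4,6)# 0/3 unhappy
Row 5: (5,0)# 0/1 unhappy · (5,1)+ 1/3 unhappy · (5,2)+ 3/4 ok · (5,3)+ 2/3 ok · (5,5)+ 0/1 unhappy
Unsatisfied: (0,0), (1,1), (1,3), (2,6), (3,6), (4,2), (4,6), (5,0), (5,1), (5,5) — 10 in total.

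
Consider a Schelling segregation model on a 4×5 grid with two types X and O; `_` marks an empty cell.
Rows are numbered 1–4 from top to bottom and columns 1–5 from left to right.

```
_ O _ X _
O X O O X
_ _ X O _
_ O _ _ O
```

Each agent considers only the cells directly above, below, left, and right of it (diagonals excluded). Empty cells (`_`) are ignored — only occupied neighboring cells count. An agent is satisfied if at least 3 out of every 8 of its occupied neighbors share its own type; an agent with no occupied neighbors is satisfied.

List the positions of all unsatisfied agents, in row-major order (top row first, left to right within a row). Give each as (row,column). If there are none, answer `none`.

Row 1: (1,2)O 0/1 unhappy · (1,4)X 0/1 unhappy
Row 2: (2,1)O 0/1 unhappy · (2,2)X 0/3 unhappy · (2,3)O 1/3 unhappy · (2,4)O 2/4 ok · (2,5)X 0/1 unhappy
Row 3: (3,3)X 0/2 unhappy · (3,4)O 1/2 ok
Row 4: (4,2)O 0/0 ok · (4,5)O 0/0 ok

(1,2), (1,4), (2,1), (2,2), (2,3), (2,5), (3,3)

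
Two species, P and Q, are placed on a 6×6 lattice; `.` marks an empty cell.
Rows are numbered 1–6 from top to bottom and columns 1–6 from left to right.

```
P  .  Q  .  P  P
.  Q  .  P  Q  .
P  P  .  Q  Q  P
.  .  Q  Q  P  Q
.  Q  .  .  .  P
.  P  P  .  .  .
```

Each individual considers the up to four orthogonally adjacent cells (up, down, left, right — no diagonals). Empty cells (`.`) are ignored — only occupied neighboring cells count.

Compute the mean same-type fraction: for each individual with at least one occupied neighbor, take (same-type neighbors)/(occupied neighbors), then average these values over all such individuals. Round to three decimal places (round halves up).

(1,1)P — no occupied neighbors
(1,3)Q — no occupied neighbors
(1,5)P 1/2
(1,6)P 1/1
(2,2)Q 0/1
(2,4)P 0/2
(2,5)Q 1/3
(3,1)P 1/1
(3,2)P 1/2
(3,4)Q 2/3
(3,5)Q 2/4
(3,6)P 0/2
(4,3)Q 1/1
(4,4)Q 2/3
(4,5)P 0/3
(4,6)Q 0/3
(5,2)Q 0/1
(5,6)P 0/1
(6,2)P 1/2
(6,3)P 1/1
Sum over 18 individuals: 1/2 + 1/1 + 0/1 + 0/2 + 1/3 + 1/1 + 1/2 + 2/3 + 2/4 + 0/2 + 1/1 + 2/3 + 0/3 + 0/3 + 0/1 + 0/1 + 1/2 + 1/1 = 23/3; mean = 23/3 ÷ 18 = 23/54 = 0.425925… → 0.426.

0.426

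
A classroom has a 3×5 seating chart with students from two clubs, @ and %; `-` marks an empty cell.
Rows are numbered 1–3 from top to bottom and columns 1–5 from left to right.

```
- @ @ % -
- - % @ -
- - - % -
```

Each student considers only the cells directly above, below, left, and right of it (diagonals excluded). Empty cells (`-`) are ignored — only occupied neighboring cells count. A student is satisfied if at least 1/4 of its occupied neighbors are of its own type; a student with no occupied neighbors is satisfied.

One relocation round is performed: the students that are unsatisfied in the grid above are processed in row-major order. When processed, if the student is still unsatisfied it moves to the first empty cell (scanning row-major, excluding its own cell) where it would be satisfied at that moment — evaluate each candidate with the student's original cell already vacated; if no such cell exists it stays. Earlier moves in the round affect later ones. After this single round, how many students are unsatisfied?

0

Initially unsatisfied (in order): (1,4), (2,3), (2,4), (3,4).
  (1,4) → (1,5).
  (2,3) → (1,4).
  (2,4) → (1,1).
  (3,4): now satisfied by earlier moves; stays.
Resulting grid:
@ @ @ % %
- - - - -
- - - % -
All satisfied now.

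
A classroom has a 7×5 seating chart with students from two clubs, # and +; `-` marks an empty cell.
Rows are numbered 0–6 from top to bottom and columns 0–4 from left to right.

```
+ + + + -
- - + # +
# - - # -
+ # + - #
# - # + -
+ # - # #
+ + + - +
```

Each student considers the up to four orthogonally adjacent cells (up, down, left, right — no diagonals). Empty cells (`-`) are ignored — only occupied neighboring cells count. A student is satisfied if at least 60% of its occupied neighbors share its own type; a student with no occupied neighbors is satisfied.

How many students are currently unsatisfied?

16

(0,0)+ 1/1 satisfied
(0,1)+ 2/2 satisfied
(0,2)+ 3/3 satisfied
(0,3)+ 1/2 not
(1,2)+ 1/2 not
(1,3)# 1/4 not
(1,4)+ 0/1 not
(2,0)# 0/1 not
(2,3)# 1/1 satisfied
(3,0)+ 0/3 not
(3,1)# 0/2 not
(3,2)+ 0/2 not
(3,4)# 0/0 satisfied
(4,0)# 0/2 not
(4,2)# 0/2 not
(4,3)+ 0/2 not
(5,0)+ 1/3 not
(5,1)# 0/2 not
(5,3)# 1/2 not
(5,4)# 1/2 not
(6,0)+ 2/2 satisfied
(6,1)+ 2/3 satisfied
(6,2)+ 1/1 satisfied
(6,4)+ 0/1 not
Unsatisfied: (0,3), (1,2), (1,3), (1,4), (2,0), (3,0), (3,1), (3,2), (4,0), (4,2), (4,3), (5,0), (5,1), (5,3), (5,4), (6,4) — 16 in total.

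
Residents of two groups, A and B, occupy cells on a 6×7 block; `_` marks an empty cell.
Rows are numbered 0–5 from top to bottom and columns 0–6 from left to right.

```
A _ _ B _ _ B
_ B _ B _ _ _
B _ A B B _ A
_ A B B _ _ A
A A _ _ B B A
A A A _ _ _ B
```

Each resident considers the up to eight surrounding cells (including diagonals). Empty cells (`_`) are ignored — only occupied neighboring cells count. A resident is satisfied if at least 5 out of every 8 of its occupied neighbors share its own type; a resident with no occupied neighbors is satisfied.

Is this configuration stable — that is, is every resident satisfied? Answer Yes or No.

No

(0,0)A 0/1 ✗
(0,3)B 1/1 ✓
(0,6)B 0/0 ✓
(1,1)B 1/3 ✗
(1,3)B 3/4 ✓
(2,0)B 1/2 ✗
(2,2)A 1/6 ✗
(2,3)B 4/5 ✓
(2,4)B 3/3 ✓
(2,6)A 1/1 ✓
(3,1)A 3/5 ✗
(3,2)B 2/5 ✗
(3,3)B 4/5 ✓
(3,6)A 2/3 ✓
(4,0)A 4/4 ✓
(4,1)A 5/6 ✓
(4,4)B 2/2 ✓
(4,5)B 2/4 ✗
(4,6)A 1/3 ✗
(5,0)A 3/3 ✓
(5,1)A 4/4 ✓
(5,2)A 2/2 ✓
(5,6)B 1/2 ✗
For instance (0,0) has only 0/1 same-type neighbors, below 5/8.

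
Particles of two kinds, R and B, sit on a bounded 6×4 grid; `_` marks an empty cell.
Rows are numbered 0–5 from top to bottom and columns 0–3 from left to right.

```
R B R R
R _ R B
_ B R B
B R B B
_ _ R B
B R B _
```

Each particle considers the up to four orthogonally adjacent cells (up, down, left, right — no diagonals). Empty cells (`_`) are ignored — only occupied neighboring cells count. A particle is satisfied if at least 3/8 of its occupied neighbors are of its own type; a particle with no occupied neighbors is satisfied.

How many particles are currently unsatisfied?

11

Row 0: (0,0)R 1/2 ✓ · (0,1)B 0/2 ✗ · (0,2)R 2/3 ✓ · (0,3)R 1/2 ✓
Row 1: (1,0)R 1/1 ✓ · (1,2)R 2/3 ✓ · (1,3)B 1/3 ✗
Row 2: (2,1)B 0/2 ✗ · (2,2)R 1/4 ✗ · (2,3)B 2/3 ✓
Row 3: (3,0)B 0/1 ✗ · (3,1)R 0/3 ✗ · (3,2)B 1/4 ✗ · (3,3)B 3/3 ✓
Row 4: (4,2)R 0/3 ✗ · (4,3)B 1/2 ✓
Row 5: (5,0)B 0/1 ✗ · (5,1)R 0/2 ✗ · (5,2)B 0/2 ✗
Unsatisfied: (0,1), (1,3), (2,1), (2,2), (3,0), (3,1), (3,2), (4,2), (5,0), (5,1), (5,2) — 11 in total.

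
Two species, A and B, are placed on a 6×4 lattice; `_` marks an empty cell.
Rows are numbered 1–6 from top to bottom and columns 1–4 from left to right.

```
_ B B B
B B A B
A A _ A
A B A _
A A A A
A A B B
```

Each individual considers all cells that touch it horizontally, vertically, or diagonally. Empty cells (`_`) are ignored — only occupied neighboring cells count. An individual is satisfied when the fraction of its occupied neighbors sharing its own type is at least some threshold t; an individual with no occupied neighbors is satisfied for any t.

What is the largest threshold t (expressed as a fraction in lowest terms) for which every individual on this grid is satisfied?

Row 1: (1,2)B 3/4 · (1,3)B 4/5 · (1,4)B 2/3
Row 2: (2,1)B 2/4 · (2,2)B 3/6 · (2,3)A 2/7 · (2,4)B 2/4
Row 3: (3,1)A 2/5 · (3,2)A 4/7 · (3,4)A 2/3
Row 4: (4,1)A 4/5 · (4,2)B 0/7 · (4,3)A 5/6
Row 5: (5,1)A 4/5 · (5,2)A 6/8 · (5,3)A 4/7 · (5,4)A 2/4
Row 6: (6,1)A 3/3 · (6,2)A 4/5 · (6,3)B 1/5 · (6,4)B 1/3
The smallest same-type fraction is 0/7 at (4,2), which reduces to 0/1. Any threshold above that leaves this individual unsatisfied.

0/1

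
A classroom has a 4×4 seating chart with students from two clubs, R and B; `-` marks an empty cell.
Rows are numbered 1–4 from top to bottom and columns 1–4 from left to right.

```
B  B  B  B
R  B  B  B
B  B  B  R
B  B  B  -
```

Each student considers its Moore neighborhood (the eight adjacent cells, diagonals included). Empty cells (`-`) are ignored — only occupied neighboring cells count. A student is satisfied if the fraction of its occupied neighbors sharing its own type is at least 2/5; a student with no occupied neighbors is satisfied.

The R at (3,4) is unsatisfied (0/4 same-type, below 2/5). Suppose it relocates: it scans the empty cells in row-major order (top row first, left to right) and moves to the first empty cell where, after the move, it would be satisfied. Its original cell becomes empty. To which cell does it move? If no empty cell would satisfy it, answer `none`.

Vacating (3,4). Empty cells in order:
  (4,4): 0/2 same-type → still unsatisfied.

none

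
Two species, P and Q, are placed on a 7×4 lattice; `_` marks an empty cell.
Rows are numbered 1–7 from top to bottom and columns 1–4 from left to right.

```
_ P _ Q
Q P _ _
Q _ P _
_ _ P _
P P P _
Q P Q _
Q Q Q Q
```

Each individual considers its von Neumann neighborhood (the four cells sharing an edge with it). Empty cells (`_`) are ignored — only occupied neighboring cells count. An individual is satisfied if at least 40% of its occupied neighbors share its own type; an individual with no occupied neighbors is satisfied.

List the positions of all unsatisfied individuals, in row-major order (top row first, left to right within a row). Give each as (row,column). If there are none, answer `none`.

Row 1: (1,2)P 1/1 satisfied · (1,4)Q 0/0 satisfied
Row 2: (2,1)Q 1/2 satisfied · (2,2)P 1/2 satisfied
Row 3: (3,1)Q 1/1 satisfied · (3,3)P 1/1 satisfied
Row 4: (4,3)P 2/2 satisfied
Row 5: (5,1)P 1/2 satisfied · (5,2)P 3/3 satisfied · (5,3)P 2/3 satisfied
Row 6: (6,1)Q 1/3 not · (6,2)P 1/4 not · (6,3)Q 1/3 not
Row 7: (7,1)Q 2/2 satisfied · (7,2)Q 2/3 satisfied · (7,3)Q 3/3 satisfied · (7,4)Q 1/1 satisfied

(6,1), (6,2), (6,3)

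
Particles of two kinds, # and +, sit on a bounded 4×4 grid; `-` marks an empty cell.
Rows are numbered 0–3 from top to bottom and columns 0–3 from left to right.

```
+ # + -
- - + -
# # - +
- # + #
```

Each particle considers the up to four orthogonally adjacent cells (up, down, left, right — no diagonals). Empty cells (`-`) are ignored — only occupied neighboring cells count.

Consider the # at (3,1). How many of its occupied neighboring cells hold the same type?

1

Occupied neighbors of (3,1): (2,1)=#, (3,2)=+.
Same type (#): 1 of 2.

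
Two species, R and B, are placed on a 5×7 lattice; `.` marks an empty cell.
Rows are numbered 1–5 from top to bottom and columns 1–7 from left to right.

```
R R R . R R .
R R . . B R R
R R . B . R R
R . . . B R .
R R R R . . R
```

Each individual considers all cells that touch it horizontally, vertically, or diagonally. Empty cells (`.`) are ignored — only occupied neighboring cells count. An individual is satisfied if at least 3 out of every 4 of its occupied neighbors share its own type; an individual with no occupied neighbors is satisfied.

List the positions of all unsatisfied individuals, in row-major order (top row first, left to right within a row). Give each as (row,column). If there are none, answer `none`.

Row 1: (1,1)R 3/3 ✓ · (1,2)R 4/4 ✓ · (1,3)R 2/2 ✓ · (1,5)R 2/3 ✗ · (1,6)R 3/4 ✓
Row 2: (2,1)R 5/5 ✓ · (2,2)R 6/6 ✓ · (2,5)B 1/5 ✗ · (2,6)R 5/6 ✓ · (2,7)R 4/4 ✓
Row 3: (3,1)R 4/4 ✓ · (3,2)R 4/4 ✓ · (3,4)B 2/2 ✓ · (3,6)R 4/6 ✗ · (3,7)R 4/4 ✓
Row 4: (4,1)R 4/4 ✓ · (4,5)B 1/4 ✗ · (4,6)R 3/4 ✓
Row 5: (5,1)R 2/2 ✓ · (5,2)R 3/3 ✓ · (5,3)R 2/2 ✓ · (5,4)R 1/2 ✗ · (5,7)R 1/1 ✓

(1,5), (2,5), (3,6), (4,5), (5,4)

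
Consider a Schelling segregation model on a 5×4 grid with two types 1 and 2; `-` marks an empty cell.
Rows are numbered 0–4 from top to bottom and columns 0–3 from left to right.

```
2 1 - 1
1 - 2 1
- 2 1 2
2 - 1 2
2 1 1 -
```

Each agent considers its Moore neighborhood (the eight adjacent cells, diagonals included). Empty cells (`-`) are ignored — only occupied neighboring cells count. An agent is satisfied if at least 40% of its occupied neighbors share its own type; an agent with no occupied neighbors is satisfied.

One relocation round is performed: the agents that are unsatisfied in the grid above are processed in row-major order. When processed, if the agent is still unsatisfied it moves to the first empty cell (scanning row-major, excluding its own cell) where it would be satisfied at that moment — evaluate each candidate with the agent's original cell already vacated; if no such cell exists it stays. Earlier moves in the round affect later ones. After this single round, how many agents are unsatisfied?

Initially unsatisfied (in order): (0,0), (0,1), (1,0), (1,2), (2,2), (3,3).
  (0,0) → (1,1).
  (0,1) → (0,0).
  (1,0) → (0,2).
  (1,2): now satisfied by earlier moves; stays.
  (2,2) → (0,1).
  (3,3) → (1,0).
Resulting grid:
1 1 1 1
2 2 2 1
- 2 - 2
2 - 1 -
2 1 1 -
Unsatisfied now: (0,0), (2,3).

2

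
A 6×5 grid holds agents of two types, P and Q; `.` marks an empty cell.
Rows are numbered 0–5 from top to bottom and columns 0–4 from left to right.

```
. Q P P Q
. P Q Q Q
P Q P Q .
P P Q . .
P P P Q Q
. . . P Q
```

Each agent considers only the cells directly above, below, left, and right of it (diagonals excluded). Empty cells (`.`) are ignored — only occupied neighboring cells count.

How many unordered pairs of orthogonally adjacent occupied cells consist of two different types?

18

Scan each occupied cell's neighbors to the right and below so each pair is counted once.
From row 0: 5 unlike of 7 pairs (running 5/7).
From row 1: 3 unlike of 6 pairs (running 8/13).
From row 2: 5 unlike of 6 pairs (running 13/19).
From row 3: 2 unlike of 5 pairs (running 15/24).
From row 4: 2 unlike of 6 pairs (running 17/30).
From row 5: 1 unlike of 1 pairs (running 18/31).
Total adjacent occupied pairs: 31; unlike-type pairs: 18.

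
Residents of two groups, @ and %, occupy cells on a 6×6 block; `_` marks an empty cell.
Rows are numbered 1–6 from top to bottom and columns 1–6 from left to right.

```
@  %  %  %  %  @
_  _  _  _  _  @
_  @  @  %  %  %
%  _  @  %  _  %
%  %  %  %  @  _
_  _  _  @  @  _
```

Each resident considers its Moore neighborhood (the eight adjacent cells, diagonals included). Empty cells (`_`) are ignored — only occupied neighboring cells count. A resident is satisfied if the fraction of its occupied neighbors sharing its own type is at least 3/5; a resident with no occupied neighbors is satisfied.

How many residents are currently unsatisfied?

12

(1,1)@ 0/1 unhappy
(1,2)% 1/2 unhappy
(1,3)% 2/2 ok
(1,4)% 2/2 ok
(1,5)% 1/3 unhappy
(1,6)@ 1/2 unhappy
(2,6)@ 1/4 unhappy
(3,2)@ 2/3 ok
(3,3)@ 2/4 unhappy
(3,4)% 2/4 unhappy
(3,5)% 4/5 ok
(3,6)% 2/3 ok
(4,1)% 2/3 ok
(4,3)@ 2/7 unhappy
(4,4)% 4/7 unhappy
(4,6)% 2/3 ok
(5,1)% 2/2 ok
(5,2)% 3/4 ok
(5,3)% 3/5 ok
(5,4)% 2/6 unhappy
(5,5)@ 2/5 unhappy
(6,4)@ 2/4 unhappy
(6,5)@ 2/3 ok
Unsatisfied: (1,1), (1,2), (1,5), (1,6), (2,6), (3,3), (3,4), (4,3), (4,4), (5,4), (5,5), (6,4) — 12 in total.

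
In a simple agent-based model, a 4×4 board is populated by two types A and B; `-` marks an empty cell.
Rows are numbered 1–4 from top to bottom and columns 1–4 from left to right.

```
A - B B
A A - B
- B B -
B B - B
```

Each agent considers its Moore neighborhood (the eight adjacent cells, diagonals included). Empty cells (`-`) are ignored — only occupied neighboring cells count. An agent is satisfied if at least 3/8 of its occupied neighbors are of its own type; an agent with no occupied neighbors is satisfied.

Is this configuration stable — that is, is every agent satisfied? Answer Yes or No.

(1,1)A 2/2 ✓
(1,3)B 2/3 ✓
(1,4)B 2/2 ✓
(2,1)A 2/3 ✓
(2,2)A 2/5 ✓
(2,4)B 3/3 ✓
(3,2)B 3/5 ✓
(3,3)B 4/5 ✓
(4,1)B 2/2 ✓
(4,2)B 3/3 ✓
(4,4)B 1/1 ✓
All meet the threshold, so the configuration is stable.

Yes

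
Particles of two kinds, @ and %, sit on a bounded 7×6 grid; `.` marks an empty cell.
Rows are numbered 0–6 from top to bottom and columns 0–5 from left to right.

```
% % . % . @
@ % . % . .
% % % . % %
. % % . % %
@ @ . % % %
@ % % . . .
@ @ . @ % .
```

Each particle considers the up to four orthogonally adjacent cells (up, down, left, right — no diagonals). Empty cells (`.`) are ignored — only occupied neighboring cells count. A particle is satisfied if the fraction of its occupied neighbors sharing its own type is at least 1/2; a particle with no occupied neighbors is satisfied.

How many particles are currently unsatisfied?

5

Row 0: (0,0)% 1/2 ok · (0,1)% 2/2 ok · (0,3)% 1/1 ok · (0,5)@ 0/0 ok
Row 1: (1,0)@ 0/3 unhappy · (1,1)% 2/3 ok · (1,3)% 1/1 ok
Row 2: (2,0)% 1/2 ok · (2,1)% 4/4 ok · (2,2)% 2/2 ok · (2,4)% 2/2 ok · (2,5)% 2/2 ok
Row 3: (3,1)% 2/3 ok · (3,2)% 2/2 ok · (3,4)% 3/3 ok · (3,5)% 3/3 ok
Row 4: (4,0)@ 2/2 ok · (4,1)@ 1/3 unhappy · (4,3)% 1/1 ok · (4,4)% 3/3 ok · (4,5)% 2/2 ok
Row 5: (5,0)@ 2/3 ok · (5,1)% 1/4 unhappy · (5,2)% 1/1 ok
Row 6: (6,0)@ 2/2 ok · (6,1)@ 1/2 ok · (6,3)@ 0/1 unhappy · (6,4)% 0/1 unhappy
Unsatisfied: (1,0), (4,1), (5,1), (6,3), (6,4) — 5 in total.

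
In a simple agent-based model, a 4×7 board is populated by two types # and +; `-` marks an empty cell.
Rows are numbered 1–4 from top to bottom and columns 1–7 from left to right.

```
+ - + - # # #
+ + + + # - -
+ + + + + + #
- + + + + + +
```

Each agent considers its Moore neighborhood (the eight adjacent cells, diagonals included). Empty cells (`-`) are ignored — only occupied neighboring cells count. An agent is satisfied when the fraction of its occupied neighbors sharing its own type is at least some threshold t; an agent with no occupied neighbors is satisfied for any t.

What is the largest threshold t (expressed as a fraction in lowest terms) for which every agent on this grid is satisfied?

0/1

Row 1: (1,1)+ 2/2 · (1,3)+ 3/3 · (1,5)# 2/3 · (1,6)# 3/3 · (1,7)# 1/1
Row 2: (2,1)+ 4/4 · (2,2)+ 7/7 · (2,3)+ 6/6 · (2,4)+ 5/7 · (2,5)# 2/6
Row 3: (3,1)+ 4/4 · (3,2)+ 7/7 · (3,3)+ 8/8 · (3,4)+ 7/8 · (3,5)+ 6/7 · (3,6)+ 4/6 · (3,7)# 0/3
Row 4: (4,2)+ 4/4 · (4,3)+ 5/5 · (4,4)+ 5/5 · (4,5)+ 5/5 · (4,6)+ 4/5 · (4,7)+ 2/3
The smallest same-type fraction is 0/3 at (3,7), which reduces to 0/1. Any threshold above that leaves this agent unsatisfied.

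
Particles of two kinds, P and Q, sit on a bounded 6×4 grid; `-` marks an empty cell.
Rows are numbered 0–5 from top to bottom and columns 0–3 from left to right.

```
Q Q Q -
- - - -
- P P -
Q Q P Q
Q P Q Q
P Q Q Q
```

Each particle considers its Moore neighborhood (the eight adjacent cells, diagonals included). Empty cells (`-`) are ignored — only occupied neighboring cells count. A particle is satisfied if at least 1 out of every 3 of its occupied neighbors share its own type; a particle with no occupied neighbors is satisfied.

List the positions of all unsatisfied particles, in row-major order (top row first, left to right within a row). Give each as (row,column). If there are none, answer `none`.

(4,1)

(0,0)Q 1/1 ✓
(0,1)Q 2/2 ✓
(0,2)Q 1/1 ✓
(2,1)P 2/4 ✓
(2,2)P 2/4 ✓
(3,0)Q 2/4 ✓
(3,1)Q 3/7 ✓
(3,2)P 3/7 ✓
(3,3)Q 2/4 ✓
(4,0)Q 3/5 ✓
(4,1)P 2/8 ✗
(4,2)Q 6/8 ✓
(4,3)Q 4/5 ✓
(5,0)P 1/3 ✓
(5,1)Q 3/5 ✓
(5,2)Q 4/5 ✓
(5,3)Q 3/3 ✓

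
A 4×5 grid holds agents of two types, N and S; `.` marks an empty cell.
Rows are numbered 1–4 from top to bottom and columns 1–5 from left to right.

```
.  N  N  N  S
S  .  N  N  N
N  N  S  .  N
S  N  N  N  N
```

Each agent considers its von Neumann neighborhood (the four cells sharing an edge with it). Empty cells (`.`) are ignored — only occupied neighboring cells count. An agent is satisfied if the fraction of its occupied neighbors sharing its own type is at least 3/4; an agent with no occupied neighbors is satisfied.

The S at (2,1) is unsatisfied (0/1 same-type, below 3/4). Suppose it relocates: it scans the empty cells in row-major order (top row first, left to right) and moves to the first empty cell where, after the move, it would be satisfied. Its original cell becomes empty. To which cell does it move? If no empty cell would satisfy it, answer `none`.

none

Vacating (2,1). Empty cells in order:
  (1,1): 0/1 same-type → still unsatisfied.
  (2,2): 0/3 same-type → still unsatisfied.
  (3,4): 1/4 same-type → still unsatisfied.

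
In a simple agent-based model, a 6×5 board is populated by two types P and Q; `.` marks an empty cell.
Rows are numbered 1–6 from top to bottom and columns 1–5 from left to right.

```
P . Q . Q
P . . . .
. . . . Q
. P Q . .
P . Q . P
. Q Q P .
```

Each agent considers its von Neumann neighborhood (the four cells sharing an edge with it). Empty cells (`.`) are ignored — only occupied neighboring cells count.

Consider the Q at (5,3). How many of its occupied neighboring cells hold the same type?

2

Occupied neighbors of (5,3): (4,3)=Q, (6,3)=Q.
Same type (Q): 2 of 2.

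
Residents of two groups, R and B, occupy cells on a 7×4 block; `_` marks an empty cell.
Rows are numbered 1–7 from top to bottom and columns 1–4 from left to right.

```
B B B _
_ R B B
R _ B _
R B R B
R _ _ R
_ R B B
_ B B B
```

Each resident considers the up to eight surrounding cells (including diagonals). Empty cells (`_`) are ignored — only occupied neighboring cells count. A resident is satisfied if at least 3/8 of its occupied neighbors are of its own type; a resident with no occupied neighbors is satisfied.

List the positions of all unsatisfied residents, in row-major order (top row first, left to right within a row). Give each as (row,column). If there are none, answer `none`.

(2,2), (4,2), (4,3), (4,4), (5,4), (6,2)

(1,1)B 1/2 ✓
(1,2)B 3/4 ✓
(1,3)B 3/4 ✓
(2,2)R 1/6 ✗
(2,3)B 4/5 ✓
(2,4)B 3/3 ✓
(3,1)R 2/3 ✓
(3,3)B 4/6 ✓
(4,1)R 2/3 ✓
(4,2)B 1/5 ✗
(4,3)R 1/4 ✗
(4,4)B 1/3 ✗
(5,1)R 2/3 ✓
(5,4)R 1/4 ✗
(6,2)R 1/4 ✗
(6,3)B 4/6 ✓
(6,4)B 3/4 ✓
(7,2)B 2/3 ✓
(7,3)B 4/5 ✓
(7,4)B 3/3 ✓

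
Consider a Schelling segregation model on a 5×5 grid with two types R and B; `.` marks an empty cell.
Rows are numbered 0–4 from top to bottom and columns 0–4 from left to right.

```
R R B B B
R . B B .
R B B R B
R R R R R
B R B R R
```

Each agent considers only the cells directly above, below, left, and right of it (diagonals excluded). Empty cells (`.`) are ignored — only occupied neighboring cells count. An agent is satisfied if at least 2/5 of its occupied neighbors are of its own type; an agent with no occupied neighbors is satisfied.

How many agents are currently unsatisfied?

(0,0)R 2/2 ✓
(0,1)R 1/2 ✓
(0,2)B 2/3 ✓
(0,3)B 3/3 ✓
(0,4)B 1/1 ✓
(1,0)R 2/2 ✓
(1,2)B 3/3 ✓
(1,3)B 2/3 ✓
(2,0)R 2/3 ✓
(2,1)B 1/3 ✗
(2,2)B 2/4 ✓
(2,3)R 1/4 ✗
(2,4)B 0/2 ✗
(3,0)R 2/3 ✓
(3,1)R 3/4 ✓
(3,2)R 2/4 ✓
(3,3)R 4/4 ✓
(3,4)R 2/3 ✓
(4,0)B 0/2 ✗
(4,1)R 1/3 ✗
(4,2)B 0/3 ✗
(4,3)R 2/3 ✓
(4,4)R 2/2 ✓
Unsatisfied: (2,1), (2,3), (2,4), (4,0), (4,1), (4,2) — 6 in total.

6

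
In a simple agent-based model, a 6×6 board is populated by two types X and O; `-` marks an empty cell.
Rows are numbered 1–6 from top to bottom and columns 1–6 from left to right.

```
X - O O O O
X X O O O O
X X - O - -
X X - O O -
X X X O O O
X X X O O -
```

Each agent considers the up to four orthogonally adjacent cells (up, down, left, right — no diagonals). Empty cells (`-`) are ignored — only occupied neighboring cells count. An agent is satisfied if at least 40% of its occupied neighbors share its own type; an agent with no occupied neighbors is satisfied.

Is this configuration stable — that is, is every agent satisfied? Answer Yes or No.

Row 1: (1,1)X 1/1 ✓ · (1,3)O 2/2 ✓ · (1,4)O 3/3 ✓ · (1,5)O 3/3 ✓ · (1,6)O 2/2 ✓
Row 2: (2,1)X 3/3 ✓ · (2,2)X 2/3 ✓ · (2,3)O 2/3 ✓ · (2,4)O 4/4 ✓ · (2,5)O 3/3 ✓ · (2,6)O 2/2 ✓
Row 3: (3,1)X 3/3 ✓ · (3,2)X 3/3 ✓ · (3,4)O 2/2 ✓
Row 4: (4,1)X 3/3 ✓ · (4,2)X 3/3 ✓ · (4,4)O 3/3 ✓ · (4,5)O 2/2 ✓
Row 5: (5,1)X 3/3 ✓ · (5,2)X 4/4 ✓ · (5,3)X 2/3 ✓ · (5,4)O 3/4 ✓ · (5,5)O 4/4 ✓ · (5,6)O 1/1 ✓
Row 6: (6,1)X 2/2 ✓ · (6,2)X 3/3 ✓ · (6,3)X 2/3 ✓ · (6,4)O 2/3 ✓ · (6,5)O 2/2 ✓
All meet the threshold, so the configuration is stable.

Yes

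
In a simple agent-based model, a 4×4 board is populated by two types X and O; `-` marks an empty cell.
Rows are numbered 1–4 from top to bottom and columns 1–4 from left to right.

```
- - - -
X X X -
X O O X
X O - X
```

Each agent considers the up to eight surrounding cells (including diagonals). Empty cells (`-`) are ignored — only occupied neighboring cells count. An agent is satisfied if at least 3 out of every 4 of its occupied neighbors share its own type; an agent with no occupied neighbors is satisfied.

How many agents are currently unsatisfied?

10

Row 2: (2,1)X 2/3 unhappy · (2,2)X 3/5 unhappy · (2,3)X 2/4 unhappy
Row 3: (3,1)X 3/5 unhappy · (3,2)O 2/7 unhappy · (3,3)O 2/6 unhappy · (3,4)X 2/3 unhappy
Row 4: (4,1)X 1/3 unhappy · (4,2)O 2/4 unhappy · (4,4)X 1/2 unhappy
Unsatisfied: (2,1), (2,2), (2,3), (3,1), (3,2), (3,3), (3,4), (4,1), (4,2), (4,4) — 10 in total.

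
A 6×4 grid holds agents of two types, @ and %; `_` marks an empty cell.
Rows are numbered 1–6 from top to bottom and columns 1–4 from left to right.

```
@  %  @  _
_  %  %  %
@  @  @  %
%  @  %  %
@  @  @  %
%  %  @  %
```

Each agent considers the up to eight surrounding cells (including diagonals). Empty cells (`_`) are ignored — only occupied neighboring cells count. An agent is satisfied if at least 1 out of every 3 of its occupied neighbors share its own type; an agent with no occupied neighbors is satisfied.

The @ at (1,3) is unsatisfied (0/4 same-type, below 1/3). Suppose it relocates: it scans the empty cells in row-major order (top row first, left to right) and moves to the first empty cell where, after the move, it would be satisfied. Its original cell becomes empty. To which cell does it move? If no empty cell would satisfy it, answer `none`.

Vacating (1,3). Empty cells in order:
  (1,4): 0/2 same-type → still unsatisfied.
  (2,1): 3/5 same-type → satisfied — stop here.

(2,1)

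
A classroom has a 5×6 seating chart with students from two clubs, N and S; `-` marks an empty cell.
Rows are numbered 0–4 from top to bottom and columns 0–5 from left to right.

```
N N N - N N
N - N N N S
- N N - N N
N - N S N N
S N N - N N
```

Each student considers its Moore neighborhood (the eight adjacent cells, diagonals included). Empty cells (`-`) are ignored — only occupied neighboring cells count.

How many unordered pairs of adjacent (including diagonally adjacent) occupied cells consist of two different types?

13

Scan each occupied cell's neighbors to the right and below (and the two forward diagonals) so each pair is counted once.
Row 0: N(0,0)–N(0,1)= N(0,0)–N(1,0)= N(0,1)–N(0,2)= N(0,1)–N(1,2)= N(0,1)–N(1,0)= N(0,2)–N(1,2)= N(0,2)–N(1,3)= N(0,4)–N(0,5)= N(0,4)–N(1,4)= N(0,4)–S(1,5)≠ N(0,4)–N(1,3)= N(0,5)–S(1,5)≠ N(0,5)–N(1,4)=  → 2/13 unlike.
Row 1: N(1,0)–N(2,1)= N(1,2)–N(1,3)= N(1,2)–N(2,2)= N(1,2)–N(2,1)= N(1,3)–N(1,4)= N(1,3)–N(2,4)= N(1,3)–N(2,2)= N(1,4)–S(1,5)≠ N(1,4)–N(2,4)= N(1,4)–N(2,5)= S(1,5)–N(2,5)≠ S(1,5)–N(2,4)≠  → 3/12 unlike.
Row 2: N(2,1)–N(2,2)= N(2,1)–N(3,2)= N(2,1)–N(3,0)= N(2,2)–N(3,2)= N(2,2)–S(3,3)≠ N(2,4)–N(2,5)= N(2,4)–N(3,4)= N(2,4)–N(3,5)= N(2,4)–S(3,3)≠ N(2,5)–N(3,5)= N(2,5)–N(3,4)=  → 2/11 unlike.
Row 3: N(3,0)–S(4,0)≠ N(3,0)–N(4,1)= N(3,2)–S(3,3)≠ N(3,2)–N(4,2)= N(3,2)–N(4,1)= S(3,3)–N(3,4)≠ S(3,3)–N(4,4)≠ S(3,3)–N(4,2)≠ N(3,4)–N(3,5)= N(3,4)–N(4,4)= N(3,4)–N(4,5)= N(3,5)–N(4,5)= N(3,5)–N(4,4)=  → 5/13 unlike.
Row 4: S(4,0)–N(4,1)≠ N(4,1)–N(4,2)= N(4,4)–N(4,5)=  → 1/3 unlike.
Total adjacent occupied pairs: 52; unlike-type pairs: 13.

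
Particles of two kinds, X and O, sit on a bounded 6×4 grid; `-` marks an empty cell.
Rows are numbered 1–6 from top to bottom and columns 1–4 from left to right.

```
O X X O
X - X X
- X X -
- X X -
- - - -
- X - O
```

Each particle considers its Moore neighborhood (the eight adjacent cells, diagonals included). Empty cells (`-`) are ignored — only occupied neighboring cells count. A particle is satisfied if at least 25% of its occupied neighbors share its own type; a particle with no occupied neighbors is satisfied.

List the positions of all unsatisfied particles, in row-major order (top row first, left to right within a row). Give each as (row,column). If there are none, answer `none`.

(1,1)O 0/2 not
(1,2)X 3/4 satisfied
(1,3)X 3/4 satisfied
(1,4)O 0/3 not
(2,1)X 2/3 satisfied
(2,3)X 5/6 satisfied
(2,4)X 3/4 satisfied
(3,2)X 5/5 satisfied
(3,3)X 5/5 satisfied
(4,2)X 3/3 satisfied
(4,3)X 3/3 satisfied
(6,2)X 0/0 satisfied
(6,4)O 0/0 satisfied

(1,1), (1,4)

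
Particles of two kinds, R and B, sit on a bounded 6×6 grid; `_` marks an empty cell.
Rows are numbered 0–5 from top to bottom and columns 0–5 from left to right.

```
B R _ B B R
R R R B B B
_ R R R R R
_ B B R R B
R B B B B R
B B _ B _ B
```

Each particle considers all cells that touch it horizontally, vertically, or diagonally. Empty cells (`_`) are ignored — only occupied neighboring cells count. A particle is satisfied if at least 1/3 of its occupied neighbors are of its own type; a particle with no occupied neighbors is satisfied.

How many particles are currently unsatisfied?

Row 0: (0,0)B 0/3 unhappy · (0,1)R 3/4 ok · (0,3)B 3/4 ok · (0,4)B 4/5 ok · (0,5)R 0/3 unhappy
Row 1: (1,0)R 3/4 ok · (1,1)R 5/6 ok · (1,2)R 5/7 ok · (1,3)B 3/7 ok · (1,4)B 4/8 ok · (1,5)B 2/5 ok
Row 2: (2,1)R 4/6 ok · (2,2)R 5/8 ok · (2,3)R 5/8 ok · (2,4)R 4/8 ok · (2,5)R 2/5 ok
Row 3: (3,1)B 3/6 ok · (3,2)B 4/8 ok · (3,3)R 4/8 ok · (3,4)R 5/8 ok · (3,5)B 1/5 unhappy
Row 4: (4,0)R 0/4 unhappy · (4,1)B 5/6 ok · (4,2)B 6/7 ok · (4,3)B 4/6 ok · (4,4)B 4/7 ok · (4,5)R 1/4 unhappy
Row 5: (5,0)B 2/3 ok · (5,1)B 3/4 ok · (5,3)B 3/3 ok · (5,5)B 1/2 ok
Unsatisfied: (0,0), (0,5), (3,5), (4,0), (4,5) — 5 in total.

5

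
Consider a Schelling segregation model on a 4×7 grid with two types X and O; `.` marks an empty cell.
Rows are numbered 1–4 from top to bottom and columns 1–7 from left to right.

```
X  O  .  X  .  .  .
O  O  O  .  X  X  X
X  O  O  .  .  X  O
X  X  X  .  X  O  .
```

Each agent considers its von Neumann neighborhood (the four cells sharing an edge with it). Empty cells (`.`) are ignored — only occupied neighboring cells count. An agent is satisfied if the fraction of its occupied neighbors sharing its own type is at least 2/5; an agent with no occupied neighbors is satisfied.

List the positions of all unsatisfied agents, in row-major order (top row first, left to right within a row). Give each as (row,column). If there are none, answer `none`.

(1,1)X 0/2 not
(1,2)O 1/2 satisfied
(1,4)X 0/0 satisfied
(2,1)O 1/3 not
(2,2)O 4/4 satisfied
(2,3)O 2/2 satisfied
(2,5)X 1/1 satisfied
(2,6)X 3/3 satisfied
(2,7)X 1/2 satisfied
(3,1)X 1/3 not
(3,2)O 2/4 satisfied
(3,3)O 2/3 satisfied
(3,6)X 1/3 not
(3,7)O 0/2 not
(4,1)X 2/2 satisfied
(4,2)X 2/3 satisfied
(4,3)X 1/2 satisfied
(4,5)X 0/1 not
(4,6)O 0/2 not

(1,1), (2,1), (3,1), (3,6), (3,7), (4,5), (4,6)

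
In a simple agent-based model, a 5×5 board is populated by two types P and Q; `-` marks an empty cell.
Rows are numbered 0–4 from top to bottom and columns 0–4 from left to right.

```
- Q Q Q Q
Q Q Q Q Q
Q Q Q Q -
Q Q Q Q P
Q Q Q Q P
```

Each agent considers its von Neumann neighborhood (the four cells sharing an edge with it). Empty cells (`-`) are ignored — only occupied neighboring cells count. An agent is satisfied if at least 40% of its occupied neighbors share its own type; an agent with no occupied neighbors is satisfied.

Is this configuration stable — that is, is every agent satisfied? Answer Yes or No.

Row 0: (0,1)Q 2/2 ✓ · (0,2)Q 3/3 ✓ · (0,3)Q 3/3 ✓ · (0,4)Q 2/2 ✓
Row 1: (1,0)Q 2/2 ✓ · (1,1)Q 4/4 ✓ · (1,2)Q 4/4 ✓ · (1,3)Q 4/4 ✓ · (1,4)Q 2/2 ✓
Row 2: (2,0)Q 3/3 ✓ · (2,1)Q 4/4 ✓ · (2,2)Q 4/4 ✓ · (2,3)Q 3/3 ✓
Row 3: (3,0)Q 3/3 ✓ · (3,1)Q 4/4 ✓ · (3,2)Q 4/4 ✓ · (3,3)Q 3/4 ✓ · (3,4)P 1/2 ✓
Row 4: (4,0)Q 2/2 ✓ · (4,1)Q 3/3 ✓ · (4,2)Q 3/3 ✓ · (4,3)Q 2/3 ✓ · (4,4)P 1/2 ✓
All meet the threshold, so the configuration is stable.

Yes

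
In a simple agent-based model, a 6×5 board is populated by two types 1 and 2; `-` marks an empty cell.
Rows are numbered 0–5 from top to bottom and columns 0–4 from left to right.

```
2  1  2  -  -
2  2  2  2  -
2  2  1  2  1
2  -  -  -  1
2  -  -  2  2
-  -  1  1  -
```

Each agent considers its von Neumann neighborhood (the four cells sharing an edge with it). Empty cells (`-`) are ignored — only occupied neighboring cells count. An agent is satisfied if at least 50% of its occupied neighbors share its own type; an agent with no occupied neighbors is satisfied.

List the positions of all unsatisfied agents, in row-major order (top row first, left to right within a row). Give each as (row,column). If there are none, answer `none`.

(0,0)2 1/2 ✓
(0,1)1 0/3 ✗
(0,2)2 1/2 ✓
(1,0)2 3/3 ✓
(1,1)2 3/4 ✓
(1,2)2 3/4 ✓
(1,3)2 2/2 ✓
(2,0)2 3/3 ✓
(2,1)2 2/3 ✓
(2,2)1 0/3 ✗
(2,3)2 1/3 ✗
(2,4)1 1/2 ✓
(3,0)2 2/2 ✓
(3,4)1 1/2 ✓
(4,0)2 1/1 ✓
(4,3)2 1/2 ✓
(4,4)2 1/2 ✓
(5,2)1 1/1 ✓
(5,3)1 1/2 ✓

(0,1), (2,2), (2,3)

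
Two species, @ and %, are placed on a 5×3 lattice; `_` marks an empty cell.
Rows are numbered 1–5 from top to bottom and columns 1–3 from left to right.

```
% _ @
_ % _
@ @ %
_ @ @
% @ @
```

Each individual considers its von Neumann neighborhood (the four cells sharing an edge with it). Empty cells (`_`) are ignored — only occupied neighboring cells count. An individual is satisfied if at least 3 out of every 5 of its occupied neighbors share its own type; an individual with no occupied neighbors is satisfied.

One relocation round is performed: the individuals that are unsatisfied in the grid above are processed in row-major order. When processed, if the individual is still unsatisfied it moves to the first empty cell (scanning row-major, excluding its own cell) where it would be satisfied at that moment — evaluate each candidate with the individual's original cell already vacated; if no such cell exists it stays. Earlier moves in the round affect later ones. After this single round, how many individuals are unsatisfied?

Initially unsatisfied (in order): (2,2), (3,2), (3,3), (5,1).
  (2,2): no empty cell satisfies it; stays.
  (3,2) → (4,1).
  (3,3) → (1,2).
  (5,1) → (2,1).
Resulting grid:
% % @
% % _
@ _ _
@ @ @
_ @ @
Unsatisfied now: (1,3), (3,1).

2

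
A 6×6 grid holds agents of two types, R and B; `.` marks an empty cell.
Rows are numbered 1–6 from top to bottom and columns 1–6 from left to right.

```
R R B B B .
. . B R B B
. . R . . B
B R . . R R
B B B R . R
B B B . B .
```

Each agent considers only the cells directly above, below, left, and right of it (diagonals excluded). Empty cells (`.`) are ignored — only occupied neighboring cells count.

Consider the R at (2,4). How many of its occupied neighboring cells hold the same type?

Occupied neighbors of (2,4): (1,4)=B, (2,3)=B, (2,5)=B.
Same type (R): 0 of 3.

0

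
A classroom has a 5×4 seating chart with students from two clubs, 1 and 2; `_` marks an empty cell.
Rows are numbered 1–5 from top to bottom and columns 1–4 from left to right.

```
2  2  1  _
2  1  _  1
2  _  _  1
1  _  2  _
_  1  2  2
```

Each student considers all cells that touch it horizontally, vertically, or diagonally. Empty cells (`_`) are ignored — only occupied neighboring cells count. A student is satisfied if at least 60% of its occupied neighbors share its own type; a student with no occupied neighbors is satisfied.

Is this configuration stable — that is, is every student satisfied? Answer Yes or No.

No

Row 1: (1,1)2 2/3 ok · (1,2)2 2/4 unhappy · (1,3)1 2/3 ok
Row 2: (2,1)2 3/4 ok · (2,2)1 1/5 unhappy · (2,4)1 2/2 ok
Row 3: (3,1)2 1/3 unhappy · (3,4)1 1/2 unhappy
Row 4: (4,1)1 1/2 unhappy · (4,3)2 2/4 unhappy
Row 5: (5,2)1 1/3 unhappy · (5,3)2 2/3 ok · (5,4)2 2/2 ok
For instance (1,2) has only 2/4 same-type neighbors, below 3/5.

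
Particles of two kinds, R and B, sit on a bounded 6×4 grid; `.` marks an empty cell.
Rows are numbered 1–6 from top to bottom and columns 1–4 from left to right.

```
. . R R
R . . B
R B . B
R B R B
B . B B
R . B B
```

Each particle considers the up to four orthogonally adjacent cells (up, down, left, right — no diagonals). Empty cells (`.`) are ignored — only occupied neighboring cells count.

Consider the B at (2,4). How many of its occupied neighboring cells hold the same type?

1

Occupied neighbors of (2,4): (1,4)=R, (3,4)=B.
Same type (B): 1 of 2.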